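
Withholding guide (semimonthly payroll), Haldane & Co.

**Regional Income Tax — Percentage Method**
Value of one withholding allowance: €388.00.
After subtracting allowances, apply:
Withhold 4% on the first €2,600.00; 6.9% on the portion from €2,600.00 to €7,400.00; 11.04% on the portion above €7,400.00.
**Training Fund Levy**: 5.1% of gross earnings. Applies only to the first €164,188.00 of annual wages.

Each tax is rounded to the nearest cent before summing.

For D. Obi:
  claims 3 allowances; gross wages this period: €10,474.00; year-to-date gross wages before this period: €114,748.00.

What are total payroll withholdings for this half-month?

Regional Income Tax: taxable = €10,474.00 − 3×€388.00 = €9,310.00
  €435.20 + 11.04% × (€9,310.00 − €7,400.00) = €435.20 + 11.04% × €1,910.00 = €646.06
Training Fund Levy: 5.1% × €10,474.00 = €534.17
Total: €646.06 + €534.17 = €1,180.23

€1,180.23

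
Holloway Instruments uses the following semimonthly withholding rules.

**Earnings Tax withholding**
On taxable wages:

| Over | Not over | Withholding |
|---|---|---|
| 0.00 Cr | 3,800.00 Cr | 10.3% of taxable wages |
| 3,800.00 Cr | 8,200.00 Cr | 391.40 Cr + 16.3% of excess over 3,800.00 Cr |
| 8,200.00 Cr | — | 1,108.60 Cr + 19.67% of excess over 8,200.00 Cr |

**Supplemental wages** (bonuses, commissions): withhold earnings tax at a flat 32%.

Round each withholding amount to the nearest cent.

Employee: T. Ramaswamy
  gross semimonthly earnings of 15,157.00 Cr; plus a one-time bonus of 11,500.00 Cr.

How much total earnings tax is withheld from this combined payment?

Earnings Tax: taxable = 15,157.00 Cr
  1,108.60 Cr + 19.67% × (15,157.00 Cr − 8,200.00 Cr) = 1,108.60 Cr + 19.67% × 6,957.00 Cr = 2,477.04 Cr
Supplemental (32% flat on bonus): 32% × 11,500.00 Cr = 3,680.00 Cr
Total earnings tax: 2,477.04 Cr + 3,680.00 Cr = 6,157.04 Cr

6,157.04 Cr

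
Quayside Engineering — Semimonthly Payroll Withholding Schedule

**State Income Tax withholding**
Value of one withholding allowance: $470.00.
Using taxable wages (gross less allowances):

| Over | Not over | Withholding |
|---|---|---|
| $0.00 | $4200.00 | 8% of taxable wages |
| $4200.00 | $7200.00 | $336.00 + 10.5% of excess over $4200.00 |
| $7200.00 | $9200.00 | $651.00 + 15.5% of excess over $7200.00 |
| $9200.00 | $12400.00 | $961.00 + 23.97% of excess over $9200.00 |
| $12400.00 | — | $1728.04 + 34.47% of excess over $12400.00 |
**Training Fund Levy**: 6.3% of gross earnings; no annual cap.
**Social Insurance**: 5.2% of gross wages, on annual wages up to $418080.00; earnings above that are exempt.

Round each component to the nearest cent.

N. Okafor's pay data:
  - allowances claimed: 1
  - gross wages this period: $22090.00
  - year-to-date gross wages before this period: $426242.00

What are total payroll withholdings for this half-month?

State Income Tax: taxable = $22090.00 − 1×$470.00 = $21620.00
  $1728.04 + 34.47% × ($21620.00 − $12400.00) = $1728.04 + 34.47% × $9220.00 = $4906.17
Training Fund Levy: 6.3% × $22090.00 = $1391.67
Social Insurance: YTD $426242.00 ≥ cap $418080.00 → $0.00
Total: $4906.17 + $1391.67 + $0.00 = $6297.84

$6297.84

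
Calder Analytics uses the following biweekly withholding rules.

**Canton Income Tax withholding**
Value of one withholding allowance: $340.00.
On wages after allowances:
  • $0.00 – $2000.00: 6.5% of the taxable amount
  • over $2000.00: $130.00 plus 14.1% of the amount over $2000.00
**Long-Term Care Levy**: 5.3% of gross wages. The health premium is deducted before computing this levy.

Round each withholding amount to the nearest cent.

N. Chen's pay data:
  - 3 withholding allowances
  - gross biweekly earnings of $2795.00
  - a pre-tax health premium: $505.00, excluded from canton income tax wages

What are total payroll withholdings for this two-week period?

$203.92

Canton Income Tax: taxable = $2795.00 − $505.00 − 3×$340.00 = $1270.00
  6.5% × $1270.00 = $82.55
Long-Term Care Levy: 5.3% × $2290.00 = $121.37
Total: $82.55 + $121.37 = $203.92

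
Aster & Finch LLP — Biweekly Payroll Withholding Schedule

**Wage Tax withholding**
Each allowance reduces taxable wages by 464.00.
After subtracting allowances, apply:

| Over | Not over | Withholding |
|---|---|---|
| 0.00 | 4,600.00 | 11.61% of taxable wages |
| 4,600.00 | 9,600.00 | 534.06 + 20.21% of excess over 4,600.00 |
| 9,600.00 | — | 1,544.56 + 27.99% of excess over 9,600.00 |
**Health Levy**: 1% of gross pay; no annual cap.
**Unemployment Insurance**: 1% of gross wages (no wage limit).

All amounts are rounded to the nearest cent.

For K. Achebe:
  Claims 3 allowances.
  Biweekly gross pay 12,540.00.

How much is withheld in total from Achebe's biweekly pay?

2,228.65

Wage Tax: taxable = 12,540.00 − 3×464.00 = 11,148.00
  1,544.56 + 27.99% × (11,148.00 − 9,600.00) = 1,544.56 + 27.99% × 1,548.00 = 1,977.85
Health Levy: 1% × 12,540.00 = 125.40
Unemployment Insurance: 1% × 12,540.00 = 125.40
Total: 1,977.85 + 125.40 + 125.40 = 2,228.65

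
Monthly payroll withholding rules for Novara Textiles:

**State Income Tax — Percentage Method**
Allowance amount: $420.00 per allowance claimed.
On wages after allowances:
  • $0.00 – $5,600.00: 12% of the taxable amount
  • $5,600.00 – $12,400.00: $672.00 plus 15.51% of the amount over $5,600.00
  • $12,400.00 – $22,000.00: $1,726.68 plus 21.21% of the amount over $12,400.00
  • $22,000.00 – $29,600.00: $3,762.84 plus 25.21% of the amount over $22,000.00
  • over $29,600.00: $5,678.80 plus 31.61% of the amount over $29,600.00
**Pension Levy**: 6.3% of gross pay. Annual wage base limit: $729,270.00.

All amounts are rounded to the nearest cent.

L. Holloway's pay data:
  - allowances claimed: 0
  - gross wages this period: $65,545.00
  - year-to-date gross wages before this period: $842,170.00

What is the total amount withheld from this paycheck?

$17,041.01

State Income Tax: taxable = $65,545.00
  $5,678.80 + 31.61% × ($65,545.00 − $29,600.00) = $5,678.80 + 31.61% × $35,945.00 = $17,041.01
Pension Levy: YTD $842,170.00 ≥ cap $729,270.00 → $0.00
Total: $17,041.01 + $0.00 = $17,041.01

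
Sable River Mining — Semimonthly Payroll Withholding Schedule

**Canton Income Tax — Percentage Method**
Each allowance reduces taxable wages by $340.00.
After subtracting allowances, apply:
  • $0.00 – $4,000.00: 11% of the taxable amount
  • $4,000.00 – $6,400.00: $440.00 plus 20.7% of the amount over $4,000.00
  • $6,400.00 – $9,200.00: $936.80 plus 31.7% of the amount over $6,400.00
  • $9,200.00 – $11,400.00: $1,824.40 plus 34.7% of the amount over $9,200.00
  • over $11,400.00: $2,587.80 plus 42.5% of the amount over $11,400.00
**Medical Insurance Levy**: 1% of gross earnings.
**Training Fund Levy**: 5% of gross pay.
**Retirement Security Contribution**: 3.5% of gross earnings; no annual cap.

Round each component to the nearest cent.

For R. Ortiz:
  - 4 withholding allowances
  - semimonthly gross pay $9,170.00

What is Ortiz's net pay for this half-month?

Canton Income Tax: taxable = $9,170.00 − 4×$340.00 = $7,810.00
  $936.80 + 31.7% × ($7,810.00 − $6,400.00) = $936.80 + 31.7% × $1,410.00 = $1,383.77
Medical Insurance Levy: 1% × $9,170.00 = $91.70
Training Fund Levy: 5% × $9,170.00 = $458.50
Retirement Security Contribution: 3.5% × $9,170.00 = $320.95
Total withheld: $1,383.77 + $91.70 + $458.50 + $320.95 = $2,254.92
Net pay: $9,170.00 − $2,254.92 = $6,915.08

$6,915.08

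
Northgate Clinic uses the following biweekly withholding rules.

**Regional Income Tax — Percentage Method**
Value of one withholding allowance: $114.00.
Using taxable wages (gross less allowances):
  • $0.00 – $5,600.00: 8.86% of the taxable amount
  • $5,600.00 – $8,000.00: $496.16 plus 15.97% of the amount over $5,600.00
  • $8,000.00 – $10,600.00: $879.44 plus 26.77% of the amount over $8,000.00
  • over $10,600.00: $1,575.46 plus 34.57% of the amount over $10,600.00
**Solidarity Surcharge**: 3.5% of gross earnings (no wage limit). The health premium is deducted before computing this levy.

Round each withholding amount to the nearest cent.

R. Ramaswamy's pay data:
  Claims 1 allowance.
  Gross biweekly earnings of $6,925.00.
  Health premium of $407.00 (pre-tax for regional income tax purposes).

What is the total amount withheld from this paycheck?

Regional Income Tax: taxable = $6,925.00 − $407.00 − 1×$114.00 = $6,404.00
  $496.16 + 15.97% × ($6,404.00 − $5,600.00) = $496.16 + 15.97% × $804.00 = $624.56
Solidarity Surcharge: 3.5% × $6,518.00 = $228.13
Total: $624.56 + $228.13 = $852.69

$852.69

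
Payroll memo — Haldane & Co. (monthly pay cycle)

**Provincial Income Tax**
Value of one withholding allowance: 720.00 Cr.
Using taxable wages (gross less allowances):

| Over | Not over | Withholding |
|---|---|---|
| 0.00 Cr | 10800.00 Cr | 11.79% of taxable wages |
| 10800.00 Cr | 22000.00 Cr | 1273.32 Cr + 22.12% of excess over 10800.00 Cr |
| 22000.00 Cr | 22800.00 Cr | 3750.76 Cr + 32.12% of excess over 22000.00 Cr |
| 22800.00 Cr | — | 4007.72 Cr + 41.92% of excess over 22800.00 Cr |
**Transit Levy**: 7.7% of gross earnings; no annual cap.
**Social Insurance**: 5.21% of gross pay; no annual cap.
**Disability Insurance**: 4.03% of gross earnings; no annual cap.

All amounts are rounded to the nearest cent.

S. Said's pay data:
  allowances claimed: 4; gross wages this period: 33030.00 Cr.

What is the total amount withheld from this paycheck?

12684.12 Cr

Provincial Income Tax: taxable = 33030.00 Cr − 4×720.00 Cr = 30150.00 Cr
  4007.72 Cr + 41.92% × (30150.00 Cr − 22800.00 Cr) = 4007.72 Cr + 41.92% × 7350.00 Cr = 7088.84 Cr
Transit Levy: 7.7% × 33030.00 Cr = 2543.31 Cr
Social Insurance: 5.21% × 33030.00 Cr = 1720.86 Cr
Disability Insurance: 4.03% × 33030.00 Cr = 1331.11 Cr
Total: 7088.84 Cr + 2543.31 Cr + 1720.86 Cr + 1331.11 Cr = 12684.12 Cr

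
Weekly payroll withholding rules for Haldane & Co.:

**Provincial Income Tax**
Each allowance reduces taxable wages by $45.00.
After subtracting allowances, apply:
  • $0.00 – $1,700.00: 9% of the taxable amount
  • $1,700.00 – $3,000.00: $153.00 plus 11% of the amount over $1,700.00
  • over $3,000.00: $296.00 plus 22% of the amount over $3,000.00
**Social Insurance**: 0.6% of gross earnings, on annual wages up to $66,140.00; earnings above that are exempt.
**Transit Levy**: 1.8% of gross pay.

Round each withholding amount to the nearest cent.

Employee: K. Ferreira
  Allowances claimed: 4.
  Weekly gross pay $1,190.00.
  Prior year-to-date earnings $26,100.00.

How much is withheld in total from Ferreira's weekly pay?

$119.46

Provincial Income Tax: taxable = $1,190.00 − 4×$45.00 = $1,010.00
  9% × $1,010.00 = $90.90
Social Insurance: 0.6% × $1,190.00 = $7.14
Transit Levy: 1.8% × $1,190.00 = $21.42
Total: $90.90 + $7.14 + $21.42 = $119.46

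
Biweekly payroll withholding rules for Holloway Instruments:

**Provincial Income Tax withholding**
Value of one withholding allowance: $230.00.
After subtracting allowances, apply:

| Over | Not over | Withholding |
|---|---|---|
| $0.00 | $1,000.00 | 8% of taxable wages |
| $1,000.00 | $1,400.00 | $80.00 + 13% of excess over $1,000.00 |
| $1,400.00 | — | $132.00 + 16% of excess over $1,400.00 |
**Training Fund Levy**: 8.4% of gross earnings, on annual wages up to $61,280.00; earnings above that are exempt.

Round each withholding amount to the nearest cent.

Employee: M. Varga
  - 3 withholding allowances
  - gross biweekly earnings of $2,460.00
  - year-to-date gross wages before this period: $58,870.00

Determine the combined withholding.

Provincial Income Tax: taxable = $2,460.00 − 3×$230.00 = $1,770.00
  $132.00 + 16% × ($1,770.00 − $1,400.00) = $132.00 + 16% × $370.00 = $191.20
Training Fund Levy: cap $61,280.00 − YTD $58,870.00 = $2,410.00 subject; 8.4% × $2,410.00 = $202.44
Total: $191.20 + $202.44 = $393.64

$393.64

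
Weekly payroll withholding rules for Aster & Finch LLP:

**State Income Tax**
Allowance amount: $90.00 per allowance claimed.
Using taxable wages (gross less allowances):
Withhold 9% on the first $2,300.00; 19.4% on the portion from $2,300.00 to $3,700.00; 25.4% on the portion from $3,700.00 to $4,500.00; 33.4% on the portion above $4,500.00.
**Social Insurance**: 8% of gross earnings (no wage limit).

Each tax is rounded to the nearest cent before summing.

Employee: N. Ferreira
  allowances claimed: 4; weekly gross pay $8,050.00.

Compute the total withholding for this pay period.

State Income Tax: taxable = $8,050.00 − 4×$90.00 = $7,690.00
  $681.80 + 33.4% × ($7,690.00 − $4,500.00) = $681.80 + 33.4% × $3,190.00 = $1,747.26
Social Insurance: 8% × $8,050.00 = $644.00
Total: $1,747.26 + $644.00 = $2,391.26

$2,391.26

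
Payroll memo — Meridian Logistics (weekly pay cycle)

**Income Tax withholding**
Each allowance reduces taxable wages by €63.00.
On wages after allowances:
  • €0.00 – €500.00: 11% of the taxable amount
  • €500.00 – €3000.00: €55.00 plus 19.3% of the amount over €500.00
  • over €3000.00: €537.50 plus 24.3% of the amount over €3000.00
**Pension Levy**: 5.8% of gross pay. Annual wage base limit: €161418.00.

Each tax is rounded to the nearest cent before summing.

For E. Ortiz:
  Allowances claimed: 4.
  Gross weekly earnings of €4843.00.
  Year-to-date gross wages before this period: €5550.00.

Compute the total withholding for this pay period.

€1205.00

Income Tax: taxable = €4843.00 − 4×€63.00 = €4591.00
  €537.50 + 24.3% × (€4591.00 − €3000.00) = €537.50 + 24.3% × €1591.00 = €924.11
Pension Levy: 5.8% × €4843.00 = €280.89
Total: €924.11 + €280.89 = €1205.00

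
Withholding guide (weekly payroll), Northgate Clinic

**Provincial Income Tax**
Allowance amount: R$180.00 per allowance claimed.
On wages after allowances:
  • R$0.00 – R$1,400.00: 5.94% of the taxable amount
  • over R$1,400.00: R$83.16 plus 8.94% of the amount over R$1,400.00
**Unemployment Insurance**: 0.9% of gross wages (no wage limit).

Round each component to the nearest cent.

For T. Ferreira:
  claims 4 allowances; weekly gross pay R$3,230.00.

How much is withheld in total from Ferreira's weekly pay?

R$211.46

Provincial Income Tax: taxable = R$3,230.00 − 4×R$180.00 = R$2,510.00
  R$83.16 + 8.94% × (R$2,510.00 − R$1,400.00) = R$83.16 + 8.94% × R$1,110.00 = R$182.39
Unemployment Insurance: 0.9% × R$3,230.00 = R$29.07
Total: R$182.39 + R$29.07 = R$211.46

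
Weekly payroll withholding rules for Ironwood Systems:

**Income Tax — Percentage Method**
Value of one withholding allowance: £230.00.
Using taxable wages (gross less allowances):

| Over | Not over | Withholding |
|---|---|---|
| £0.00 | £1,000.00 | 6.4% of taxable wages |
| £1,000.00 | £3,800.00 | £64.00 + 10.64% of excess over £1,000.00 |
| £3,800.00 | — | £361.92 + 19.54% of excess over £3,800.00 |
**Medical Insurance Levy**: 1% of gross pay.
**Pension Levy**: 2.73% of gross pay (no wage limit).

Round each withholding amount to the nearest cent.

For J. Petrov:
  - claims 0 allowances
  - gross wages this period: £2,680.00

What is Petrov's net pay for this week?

Income Tax: taxable = £2,680.00
  £64.00 + 10.64% × (£2,680.00 − £1,000.00) = £64.00 + 10.64% × £1,680.00 = £242.75
Medical Insurance Levy: 1% × £2,680.00 = £26.80
Pension Levy: 2.73% × £2,680.00 = £73.16
Total withheld: £242.75 + £26.80 + £73.16 = £342.71
Net pay: £2,680.00 − £342.71 = £2,337.29

£2,337.29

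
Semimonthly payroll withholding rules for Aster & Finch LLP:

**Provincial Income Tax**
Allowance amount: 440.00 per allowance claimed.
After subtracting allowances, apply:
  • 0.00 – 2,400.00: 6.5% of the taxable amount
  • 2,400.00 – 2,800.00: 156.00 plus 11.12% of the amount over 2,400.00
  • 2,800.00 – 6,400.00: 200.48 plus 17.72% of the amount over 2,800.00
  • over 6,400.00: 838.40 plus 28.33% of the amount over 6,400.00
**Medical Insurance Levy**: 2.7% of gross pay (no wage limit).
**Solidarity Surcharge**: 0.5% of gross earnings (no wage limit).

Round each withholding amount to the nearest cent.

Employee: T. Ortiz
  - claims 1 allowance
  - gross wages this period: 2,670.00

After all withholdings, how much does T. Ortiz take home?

2,439.61

Provincial Income Tax: taxable = 2,670.00 − 1×440.00 = 2,230.00
  6.5% × 2,230.00 = 144.95
Medical Insurance Levy: 2.7% × 2,670.00 = 72.09
Solidarity Surcharge: 0.5% × 2,670.00 = 13.35
Total withheld: 144.95 + 72.09 + 13.35 = 230.39
Net pay: 2,670.00 − 230.39 = 2,439.61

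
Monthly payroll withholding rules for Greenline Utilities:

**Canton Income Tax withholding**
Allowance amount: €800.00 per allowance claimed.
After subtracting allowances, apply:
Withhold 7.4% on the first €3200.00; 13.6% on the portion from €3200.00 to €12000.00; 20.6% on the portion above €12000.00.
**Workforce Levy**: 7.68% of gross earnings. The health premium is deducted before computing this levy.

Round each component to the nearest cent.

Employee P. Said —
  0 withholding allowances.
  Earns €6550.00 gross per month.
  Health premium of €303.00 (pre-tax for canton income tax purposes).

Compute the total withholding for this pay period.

€1130.96

Canton Income Tax: taxable = €6550.00 − €303.00 = €6247.00
  €236.80 + 13.6% × (€6247.00 − €3200.00) = €236.80 + 13.6% × €3047.00 = €651.19
Workforce Levy: 7.68% × €6247.00 = €479.77
Total: €651.19 + €479.77 = €1130.96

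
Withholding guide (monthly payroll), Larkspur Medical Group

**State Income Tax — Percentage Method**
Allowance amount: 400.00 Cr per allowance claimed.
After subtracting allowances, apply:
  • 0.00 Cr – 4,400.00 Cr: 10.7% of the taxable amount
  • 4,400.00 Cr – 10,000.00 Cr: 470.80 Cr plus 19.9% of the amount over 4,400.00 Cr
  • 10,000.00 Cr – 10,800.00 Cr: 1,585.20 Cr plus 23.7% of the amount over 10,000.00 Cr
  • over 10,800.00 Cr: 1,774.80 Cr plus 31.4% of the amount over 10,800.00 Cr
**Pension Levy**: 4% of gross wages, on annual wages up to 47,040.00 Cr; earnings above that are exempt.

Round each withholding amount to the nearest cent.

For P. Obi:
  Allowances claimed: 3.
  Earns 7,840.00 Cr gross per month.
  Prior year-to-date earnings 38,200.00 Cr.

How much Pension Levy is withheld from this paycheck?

313.60 Cr

Pension Levy: 4% × 7,840.00 Cr = 313.60 Cr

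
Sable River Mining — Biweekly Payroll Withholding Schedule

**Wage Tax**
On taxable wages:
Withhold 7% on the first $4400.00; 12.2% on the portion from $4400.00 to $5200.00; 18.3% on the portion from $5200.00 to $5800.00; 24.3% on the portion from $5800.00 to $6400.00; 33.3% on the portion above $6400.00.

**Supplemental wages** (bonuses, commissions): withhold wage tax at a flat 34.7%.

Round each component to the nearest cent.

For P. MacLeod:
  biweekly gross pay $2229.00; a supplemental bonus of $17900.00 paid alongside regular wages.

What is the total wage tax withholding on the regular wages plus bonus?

Wage Tax: taxable = $2229.00
  7% × $2229.00 = $156.03
Supplemental (34.7% flat on bonus): 34.7% × $17900.00 = $6211.30
Total wage tax: $156.03 + $6211.30 = $6367.33

$6367.33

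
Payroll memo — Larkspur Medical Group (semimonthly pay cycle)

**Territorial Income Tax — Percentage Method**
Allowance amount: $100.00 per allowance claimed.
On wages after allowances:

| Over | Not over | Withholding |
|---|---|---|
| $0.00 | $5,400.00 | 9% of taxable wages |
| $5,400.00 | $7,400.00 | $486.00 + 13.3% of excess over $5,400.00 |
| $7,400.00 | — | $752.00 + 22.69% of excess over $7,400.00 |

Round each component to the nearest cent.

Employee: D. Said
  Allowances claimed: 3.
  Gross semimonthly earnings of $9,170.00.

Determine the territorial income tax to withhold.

Territorial Income Tax: taxable = $9,170.00 − 3×$100.00 = $8,870.00
  $752.00 + 22.69% × ($8,870.00 − $7,400.00) = $752.00 + 22.69% × $1,470.00 = $1,085.54

$1,085.54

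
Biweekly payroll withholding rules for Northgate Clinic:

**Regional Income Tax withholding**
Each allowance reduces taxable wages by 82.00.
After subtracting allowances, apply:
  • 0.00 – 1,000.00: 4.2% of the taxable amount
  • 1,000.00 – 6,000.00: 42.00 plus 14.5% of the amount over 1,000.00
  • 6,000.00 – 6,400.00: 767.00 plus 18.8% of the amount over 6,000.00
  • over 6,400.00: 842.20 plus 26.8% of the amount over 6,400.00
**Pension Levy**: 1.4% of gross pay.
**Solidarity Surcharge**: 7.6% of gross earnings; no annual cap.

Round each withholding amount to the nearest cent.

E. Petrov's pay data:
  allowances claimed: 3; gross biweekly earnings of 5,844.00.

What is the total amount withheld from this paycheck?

1,234.67

Regional Income Tax: taxable = 5,844.00 − 3×82.00 = 5,598.00
  42.00 + 14.5% × (5,598.00 − 1,000.00) = 42.00 + 14.5% × 4,598.00 = 708.71
Pension Levy: 1.4% × 5,844.00 = 81.82
Solidarity Surcharge: 7.6% × 5,844.00 = 444.14
Total: 708.71 + 81.82 + 444.14 = 1,234.67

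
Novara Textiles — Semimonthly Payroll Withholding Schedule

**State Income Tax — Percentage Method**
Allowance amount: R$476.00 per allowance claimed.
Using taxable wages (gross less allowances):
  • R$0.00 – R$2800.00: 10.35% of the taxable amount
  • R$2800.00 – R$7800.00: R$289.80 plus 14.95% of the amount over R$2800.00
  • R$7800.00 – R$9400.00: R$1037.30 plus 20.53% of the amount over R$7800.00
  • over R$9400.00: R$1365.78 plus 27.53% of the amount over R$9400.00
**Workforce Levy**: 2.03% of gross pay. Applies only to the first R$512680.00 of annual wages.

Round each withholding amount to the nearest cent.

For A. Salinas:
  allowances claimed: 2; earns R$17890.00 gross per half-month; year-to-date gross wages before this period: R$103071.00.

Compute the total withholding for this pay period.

R$3804.16

State Income Tax: taxable = R$17890.00 − 2×R$476.00 = R$16938.00
  R$1365.78 + 27.53% × (R$16938.00 − R$9400.00) = R$1365.78 + 27.53% × R$7538.00 = R$3440.99
Workforce Levy: 2.03% × R$17890.00 = R$363.17
Total: R$3440.99 + R$363.17 = R$3804.16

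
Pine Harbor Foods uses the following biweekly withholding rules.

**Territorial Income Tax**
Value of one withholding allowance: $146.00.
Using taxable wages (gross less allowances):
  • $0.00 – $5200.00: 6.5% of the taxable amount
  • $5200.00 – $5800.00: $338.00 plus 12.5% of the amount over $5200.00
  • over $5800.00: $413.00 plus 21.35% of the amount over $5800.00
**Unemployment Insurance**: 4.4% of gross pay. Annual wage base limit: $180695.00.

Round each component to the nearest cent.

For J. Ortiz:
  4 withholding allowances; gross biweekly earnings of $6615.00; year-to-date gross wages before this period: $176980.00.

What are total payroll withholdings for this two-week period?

$625.78

Territorial Income Tax: taxable = $6615.00 − 4×$146.00 = $6031.00
  $413.00 + 21.35% × ($6031.00 − $5800.00) = $413.00 + 21.35% × $231.00 = $462.32
Unemployment Insurance: cap $180695.00 − YTD $176980.00 = $3715.00 subject; 4.4% × $3715.00 = $163.46
Total: $462.32 + $163.46 = $625.78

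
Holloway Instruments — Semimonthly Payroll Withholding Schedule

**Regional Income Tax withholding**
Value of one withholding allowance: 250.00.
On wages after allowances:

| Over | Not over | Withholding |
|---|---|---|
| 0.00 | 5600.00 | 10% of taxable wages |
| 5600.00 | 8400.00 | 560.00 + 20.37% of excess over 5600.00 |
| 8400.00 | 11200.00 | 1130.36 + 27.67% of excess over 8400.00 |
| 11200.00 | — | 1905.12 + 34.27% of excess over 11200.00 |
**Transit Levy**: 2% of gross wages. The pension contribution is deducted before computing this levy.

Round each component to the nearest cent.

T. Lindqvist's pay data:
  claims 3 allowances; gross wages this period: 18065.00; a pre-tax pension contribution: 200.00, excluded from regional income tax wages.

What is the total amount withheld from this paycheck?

4289.49

Regional Income Tax: taxable = 18065.00 − 200.00 − 3×250.00 = 17115.00
  1905.12 + 34.27% × (17115.00 − 11200.00) = 1905.12 + 34.27% × 5915.00 = 3932.19
Transit Levy: 2% × 17865.00 = 357.30
Total: 3932.19 + 357.30 = 4289.49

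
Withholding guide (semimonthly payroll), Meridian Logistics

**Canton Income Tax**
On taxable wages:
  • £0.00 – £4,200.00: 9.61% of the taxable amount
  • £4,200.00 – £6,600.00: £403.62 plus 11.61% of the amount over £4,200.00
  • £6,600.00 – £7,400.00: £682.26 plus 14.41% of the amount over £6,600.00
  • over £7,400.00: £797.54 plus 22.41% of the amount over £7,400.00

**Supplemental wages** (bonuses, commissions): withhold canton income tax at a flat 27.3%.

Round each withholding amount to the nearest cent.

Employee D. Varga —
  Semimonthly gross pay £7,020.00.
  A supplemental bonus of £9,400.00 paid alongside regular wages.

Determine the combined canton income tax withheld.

£3,308.98

Canton Income Tax: taxable = £7,020.00
  £682.26 + 14.41% × (£7,020.00 − £6,600.00) = £682.26 + 14.41% × £420.00 = £742.78
Supplemental (27.3% flat on bonus): 27.3% × £9,400.00 = £2,566.20
Total canton income tax: £742.78 + £2,566.20 = £3,308.98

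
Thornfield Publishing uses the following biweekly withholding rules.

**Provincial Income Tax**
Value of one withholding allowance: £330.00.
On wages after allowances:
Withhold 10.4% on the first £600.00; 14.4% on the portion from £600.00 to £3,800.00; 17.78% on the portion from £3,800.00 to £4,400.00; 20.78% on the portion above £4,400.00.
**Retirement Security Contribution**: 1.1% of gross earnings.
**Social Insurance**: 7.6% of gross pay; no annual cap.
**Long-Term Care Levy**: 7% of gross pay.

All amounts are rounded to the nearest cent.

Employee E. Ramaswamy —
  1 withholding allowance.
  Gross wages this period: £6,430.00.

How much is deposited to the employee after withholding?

Provincial Income Tax: taxable = £6,430.00 − 1×£330.00 = £6,100.00
  £629.88 + 20.78% × (£6,100.00 − £4,400.00) = £629.88 + 20.78% × £1,700.00 = £983.14
Retirement Security Contribution: 1.1% × £6,430.00 = £70.73
Social Insurance: 7.6% × £6,430.00 = £488.68
Long-Term Care Levy: 7% × £6,430.00 = £450.10
Total withheld: £983.14 + £70.73 + £488.68 + £450.10 = £1,992.65
Net pay: £6,430.00 − £1,992.65 = £4,437.35

£4,437.35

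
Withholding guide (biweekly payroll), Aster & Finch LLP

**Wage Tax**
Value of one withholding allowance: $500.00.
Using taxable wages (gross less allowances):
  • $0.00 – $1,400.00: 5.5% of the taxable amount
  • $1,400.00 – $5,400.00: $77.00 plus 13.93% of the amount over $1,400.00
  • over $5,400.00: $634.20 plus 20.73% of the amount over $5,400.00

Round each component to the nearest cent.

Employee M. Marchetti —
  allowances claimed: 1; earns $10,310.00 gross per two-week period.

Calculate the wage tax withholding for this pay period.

Wage Tax: taxable = $10,310.00 − 1×$500.00 = $9,810.00
  $634.20 + 20.73% × ($9,810.00 − $5,400.00) = $634.20 + 20.73% × $4,410.00 = $1,548.39

$1,548.39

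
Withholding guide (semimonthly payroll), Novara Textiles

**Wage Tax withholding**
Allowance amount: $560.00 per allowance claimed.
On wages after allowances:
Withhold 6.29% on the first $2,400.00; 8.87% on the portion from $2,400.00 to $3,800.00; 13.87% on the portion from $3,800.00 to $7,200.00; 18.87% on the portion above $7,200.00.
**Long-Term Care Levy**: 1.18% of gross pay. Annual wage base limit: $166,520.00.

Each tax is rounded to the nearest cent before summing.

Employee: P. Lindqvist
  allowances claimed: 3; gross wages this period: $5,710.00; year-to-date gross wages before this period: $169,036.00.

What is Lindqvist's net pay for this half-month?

$5,402.96

Wage Tax: taxable = $5,710.00 − 3×$560.00 = $4,030.00
  $275.14 + 13.87% × ($4,030.00 − $3,800.00) = $275.14 + 13.87% × $230.00 = $307.04
Long-Term Care Levy: YTD $169,036.00 ≥ cap $166,520.00 → $0.00
Total withheld: $307.04 + $0.00 = $307.04
Net pay: $5,710.00 − $307.04 = $5,402.96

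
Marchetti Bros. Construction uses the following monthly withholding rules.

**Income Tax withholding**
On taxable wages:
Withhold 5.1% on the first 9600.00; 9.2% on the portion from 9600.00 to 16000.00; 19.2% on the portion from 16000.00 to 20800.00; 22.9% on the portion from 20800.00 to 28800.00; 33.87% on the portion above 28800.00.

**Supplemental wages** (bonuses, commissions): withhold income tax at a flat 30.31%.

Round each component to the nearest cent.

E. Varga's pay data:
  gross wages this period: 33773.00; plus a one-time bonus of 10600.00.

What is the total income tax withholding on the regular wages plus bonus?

8729.22

Income Tax: taxable = 33773.00
  3832.00 + 33.87% × (33773.00 − 28800.00) = 3832.00 + 33.87% × 4973.00 = 5516.36
Supplemental (30.31% flat on bonus): 30.31% × 10600.00 = 3212.86
Total income tax: 5516.36 + 3212.86 = 8729.22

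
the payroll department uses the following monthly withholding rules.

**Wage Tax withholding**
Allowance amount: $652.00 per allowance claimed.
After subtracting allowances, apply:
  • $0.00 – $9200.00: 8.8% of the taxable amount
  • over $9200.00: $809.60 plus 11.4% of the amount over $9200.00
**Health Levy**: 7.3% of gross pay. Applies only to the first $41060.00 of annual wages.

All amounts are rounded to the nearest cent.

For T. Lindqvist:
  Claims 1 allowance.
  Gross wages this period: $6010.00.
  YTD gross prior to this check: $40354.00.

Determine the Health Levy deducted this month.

$51.54

Health Levy: cap $41060.00 − YTD $40354.00 = $706.00 subject; 7.3% × $706.00 = $51.54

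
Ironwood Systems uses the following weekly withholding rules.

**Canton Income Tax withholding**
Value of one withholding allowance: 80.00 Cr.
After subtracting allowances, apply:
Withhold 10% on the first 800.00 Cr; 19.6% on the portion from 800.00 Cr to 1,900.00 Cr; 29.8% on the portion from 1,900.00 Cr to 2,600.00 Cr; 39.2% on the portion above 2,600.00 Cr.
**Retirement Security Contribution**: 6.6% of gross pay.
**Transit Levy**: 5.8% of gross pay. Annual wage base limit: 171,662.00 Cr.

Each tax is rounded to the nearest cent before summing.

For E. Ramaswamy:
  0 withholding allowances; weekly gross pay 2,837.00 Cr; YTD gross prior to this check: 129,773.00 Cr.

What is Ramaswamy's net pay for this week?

1,888.11 Cr

Canton Income Tax: taxable = 2,837.00 Cr
  504.20 Cr + 39.2% × (2,837.00 Cr − 2,600.00 Cr) = 504.20 Cr + 39.2% × 237.00 Cr = 597.10 Cr
Retirement Security Contribution: 6.6% × 2,837.00 Cr = 187.24 Cr
Transit Levy: 5.8% × 2,837.00 Cr = 164.55 Cr
Total withheld: 597.10 Cr + 187.24 Cr + 164.55 Cr = 948.89 Cr
Net pay: 2,837.00 Cr − 948.89 Cr = 1,888.11 Cr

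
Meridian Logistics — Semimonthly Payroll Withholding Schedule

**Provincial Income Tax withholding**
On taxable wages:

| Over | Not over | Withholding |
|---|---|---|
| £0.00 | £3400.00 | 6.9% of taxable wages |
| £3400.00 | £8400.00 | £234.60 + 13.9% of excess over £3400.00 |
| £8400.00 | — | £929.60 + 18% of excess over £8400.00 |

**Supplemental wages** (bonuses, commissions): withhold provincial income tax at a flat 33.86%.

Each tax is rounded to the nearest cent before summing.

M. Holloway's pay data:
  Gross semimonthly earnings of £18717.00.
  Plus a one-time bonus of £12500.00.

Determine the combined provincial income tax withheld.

£7019.16

Provincial Income Tax: taxable = £18717.00
  £929.60 + 18% × (£18717.00 − £8400.00) = £929.60 + 18% × £10317.00 = £2786.66
Supplemental (33.86% flat on bonus): 33.86% × £12500.00 = £4232.50
Total provincial income tax: £2786.66 + £4232.50 = £7019.16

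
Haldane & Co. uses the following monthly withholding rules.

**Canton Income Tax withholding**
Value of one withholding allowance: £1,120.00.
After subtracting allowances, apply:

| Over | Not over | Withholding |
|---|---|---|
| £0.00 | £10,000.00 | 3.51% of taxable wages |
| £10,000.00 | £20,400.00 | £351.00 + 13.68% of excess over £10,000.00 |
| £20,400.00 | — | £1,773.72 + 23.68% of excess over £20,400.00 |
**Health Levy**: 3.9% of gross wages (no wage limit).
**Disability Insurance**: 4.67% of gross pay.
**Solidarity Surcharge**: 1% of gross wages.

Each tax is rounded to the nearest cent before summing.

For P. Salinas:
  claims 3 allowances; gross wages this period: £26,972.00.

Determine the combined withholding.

£5,115.54

Canton Income Tax: taxable = £26,972.00 − 3×£1,120.00 = £23,612.00
  £1,773.72 + 23.68% × (£23,612.00 − £20,400.00) = £1,773.72 + 23.68% × £3,212.00 = £2,534.32
Health Levy: 3.9% × £26,972.00 = £1,051.91
Disability Insurance: 4.67% × £26,972.00 = £1,259.59
Solidarity Surcharge: 1% × £26,972.00 = £269.72
Total: £2,534.32 + £1,051.91 + £1,259.59 + £269.72 = £5,115.54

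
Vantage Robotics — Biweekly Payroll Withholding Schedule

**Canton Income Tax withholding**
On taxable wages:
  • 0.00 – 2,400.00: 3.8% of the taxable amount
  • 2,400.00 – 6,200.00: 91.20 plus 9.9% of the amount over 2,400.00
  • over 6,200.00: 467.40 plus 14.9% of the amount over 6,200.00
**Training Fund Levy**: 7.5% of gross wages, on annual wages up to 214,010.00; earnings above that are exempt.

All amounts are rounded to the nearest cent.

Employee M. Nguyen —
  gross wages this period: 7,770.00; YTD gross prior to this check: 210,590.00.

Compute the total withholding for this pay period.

Canton Income Tax: taxable = 7,770.00
  467.40 + 14.9% × (7,770.00 − 6,200.00) = 467.40 + 14.9% × 1,570.00 = 701.33
Training Fund Levy: cap 214,010.00 − YTD 210,590.00 = 3,420.00 subject; 7.5% × 3,420.00 = 256.50
Total: 701.33 + 256.50 = 957.83

957.83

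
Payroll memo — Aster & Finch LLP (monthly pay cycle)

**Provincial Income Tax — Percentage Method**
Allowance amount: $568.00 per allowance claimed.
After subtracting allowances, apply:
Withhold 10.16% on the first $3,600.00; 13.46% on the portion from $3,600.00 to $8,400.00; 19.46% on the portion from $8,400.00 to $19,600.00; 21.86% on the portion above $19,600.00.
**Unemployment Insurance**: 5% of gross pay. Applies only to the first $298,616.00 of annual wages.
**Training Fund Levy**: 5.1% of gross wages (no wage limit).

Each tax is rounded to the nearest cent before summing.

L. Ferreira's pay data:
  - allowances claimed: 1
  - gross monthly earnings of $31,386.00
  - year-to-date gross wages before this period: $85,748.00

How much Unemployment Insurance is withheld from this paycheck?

Unemployment Insurance: 5% × $31,386.00 = $1,569.30

$1,569.30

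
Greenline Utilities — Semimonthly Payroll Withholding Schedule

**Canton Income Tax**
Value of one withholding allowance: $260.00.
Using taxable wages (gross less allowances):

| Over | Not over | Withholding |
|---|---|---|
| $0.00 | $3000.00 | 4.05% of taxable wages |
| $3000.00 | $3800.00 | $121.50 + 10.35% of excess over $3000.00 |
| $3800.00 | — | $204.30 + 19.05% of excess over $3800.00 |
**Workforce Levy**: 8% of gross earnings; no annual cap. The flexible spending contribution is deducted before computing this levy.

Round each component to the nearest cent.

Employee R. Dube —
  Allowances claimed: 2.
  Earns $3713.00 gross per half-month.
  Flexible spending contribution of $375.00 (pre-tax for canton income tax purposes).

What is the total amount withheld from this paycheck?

$381.17

Canton Income Tax: taxable = $3713.00 − $375.00 − 2×$260.00 = $2818.00
  4.05% × $2818.00 = $114.13
Workforce Levy: 8% × $3338.00 = $267.04
Total: $114.13 + $267.04 = $381.17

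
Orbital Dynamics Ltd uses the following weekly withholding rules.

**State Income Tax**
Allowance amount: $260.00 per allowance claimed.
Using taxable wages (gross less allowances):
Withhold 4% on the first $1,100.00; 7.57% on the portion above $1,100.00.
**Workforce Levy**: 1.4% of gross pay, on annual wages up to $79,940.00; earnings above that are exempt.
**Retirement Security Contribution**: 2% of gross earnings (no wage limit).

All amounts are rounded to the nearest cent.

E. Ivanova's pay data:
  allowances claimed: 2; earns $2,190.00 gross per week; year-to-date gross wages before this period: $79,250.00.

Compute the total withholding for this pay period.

$140.61

State Income Tax: taxable = $2,190.00 − 2×$260.00 = $1,670.00
  $44.00 + 7.57% × ($1,670.00 − $1,100.00) = $44.00 + 7.57% × $570.00 = $87.15
Workforce Levy: cap $79,940.00 − YTD $79,250.00 = $690.00 subject; 1.4% × $690.00 = $9.66
Retirement Security Contribution: 2% × $2,190.00 = $43.80
Total: $87.15 + $9.66 + $43.80 = $140.61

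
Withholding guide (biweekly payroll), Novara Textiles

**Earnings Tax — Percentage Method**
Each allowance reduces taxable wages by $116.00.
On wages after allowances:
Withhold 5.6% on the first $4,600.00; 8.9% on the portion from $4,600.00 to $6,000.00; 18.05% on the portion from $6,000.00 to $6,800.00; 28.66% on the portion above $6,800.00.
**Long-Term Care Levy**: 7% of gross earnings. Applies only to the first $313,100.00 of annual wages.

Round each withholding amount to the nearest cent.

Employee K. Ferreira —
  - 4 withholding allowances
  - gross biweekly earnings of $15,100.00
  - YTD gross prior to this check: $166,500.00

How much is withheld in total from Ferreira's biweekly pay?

Earnings Tax: taxable = $15,100.00 − 4×$116.00 = $14,636.00
  $526.60 + 28.66% × ($14,636.00 − $6,800.00) = $526.60 + 28.66% × $7,836.00 = $2,772.40
Long-Term Care Levy: 7% × $15,100.00 = $1,057.00
Total: $2,772.40 + $1,057.00 = $3,829.40

$3,829.40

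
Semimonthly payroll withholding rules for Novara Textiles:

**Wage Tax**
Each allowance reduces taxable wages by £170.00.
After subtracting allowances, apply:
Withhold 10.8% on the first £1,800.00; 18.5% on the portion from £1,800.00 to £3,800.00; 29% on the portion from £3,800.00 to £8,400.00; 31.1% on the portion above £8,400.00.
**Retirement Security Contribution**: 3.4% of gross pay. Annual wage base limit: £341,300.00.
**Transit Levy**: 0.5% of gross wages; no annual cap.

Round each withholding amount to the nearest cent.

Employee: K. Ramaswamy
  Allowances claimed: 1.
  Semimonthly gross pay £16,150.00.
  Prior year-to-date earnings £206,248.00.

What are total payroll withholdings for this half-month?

£4,885.63

Wage Tax: taxable = £16,150.00 − 1×£170.00 = £15,980.00
  £1,898.40 + 31.1% × (£15,980.00 − £8,400.00) = £1,898.40 + 31.1% × £7,580.00 = £4,255.78
Retirement Security Contribution: 3.4% × £16,150.00 = £549.10
Transit Levy: 0.5% × £16,150.00 = £80.75
Total: £4,255.78 + £549.10 + £80.75 = £4,885.63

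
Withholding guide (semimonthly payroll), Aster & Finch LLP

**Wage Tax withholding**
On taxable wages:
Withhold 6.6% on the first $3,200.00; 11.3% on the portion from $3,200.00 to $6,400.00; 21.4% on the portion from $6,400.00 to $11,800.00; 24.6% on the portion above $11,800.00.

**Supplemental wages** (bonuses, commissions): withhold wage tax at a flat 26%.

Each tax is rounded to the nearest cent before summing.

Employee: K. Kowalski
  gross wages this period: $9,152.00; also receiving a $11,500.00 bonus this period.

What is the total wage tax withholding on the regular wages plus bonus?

$4,151.73

Wage Tax: taxable = $9,152.00
  $572.80 + 21.4% × ($9,152.00 − $6,400.00) = $572.80 + 21.4% × $2,752.00 = $1,161.73
Supplemental (26% flat on bonus): 26% × $11,500.00 = $2,990.00
Total wage tax: $1,161.73 + $2,990.00 = $4,151.73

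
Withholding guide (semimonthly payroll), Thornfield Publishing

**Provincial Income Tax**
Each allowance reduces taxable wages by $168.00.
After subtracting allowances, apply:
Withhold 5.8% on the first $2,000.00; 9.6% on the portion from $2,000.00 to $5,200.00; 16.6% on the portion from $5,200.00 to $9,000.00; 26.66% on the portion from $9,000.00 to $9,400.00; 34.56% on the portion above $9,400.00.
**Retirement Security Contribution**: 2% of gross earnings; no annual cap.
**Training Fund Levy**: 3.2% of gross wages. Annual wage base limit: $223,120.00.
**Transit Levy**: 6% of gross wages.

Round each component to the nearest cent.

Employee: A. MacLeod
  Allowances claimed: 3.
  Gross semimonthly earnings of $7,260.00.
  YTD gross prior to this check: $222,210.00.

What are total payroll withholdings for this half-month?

Provincial Income Tax: taxable = $7,260.00 − 3×$168.00 = $6,756.00
  $423.20 + 16.6% × ($6,756.00 − $5,200.00) = $423.20 + 16.6% × $1,556.00 = $681.50
Retirement Security Contribution: 2% × $7,260.00 = $145.20
Training Fund Levy: cap $223,120.00 − YTD $222,210.00 = $910.00 subject; 3.2% × $910.00 = $29.12
Transit Levy: 6% × $7,260.00 = $435.60
Total: $681.50 + $145.20 + $29.12 + $435.60 = $1,291.42

$1,291.42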